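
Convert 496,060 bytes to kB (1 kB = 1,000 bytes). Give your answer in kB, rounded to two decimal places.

496,060 bytes given.
1 kB = 1,000 bytes
496,060 / 1,000 = 496.06 kB

496.06 kB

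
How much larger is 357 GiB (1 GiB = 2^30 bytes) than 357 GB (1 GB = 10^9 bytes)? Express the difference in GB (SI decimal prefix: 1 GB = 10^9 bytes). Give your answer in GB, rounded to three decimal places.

357 GiB = 357 × 1,073,741,824 = 383,325,831,168 bytes
357 GB = 357 × 1,000,000,000 = 357,000,000,000 bytes
difference = 26,325,831,168 bytes
26,325,831,168 / 1,000,000,000 = 26.326 GB

26.326 GB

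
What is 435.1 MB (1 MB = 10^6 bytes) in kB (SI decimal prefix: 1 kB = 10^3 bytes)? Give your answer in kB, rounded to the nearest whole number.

435,100 kB

435.1 MB × 1,000,000 bytes/MB = 435,100,000 bytes
1 kB = 10^3 bytes = 1,000 bytes
435,100,000 / 1,000 = 435,100 kB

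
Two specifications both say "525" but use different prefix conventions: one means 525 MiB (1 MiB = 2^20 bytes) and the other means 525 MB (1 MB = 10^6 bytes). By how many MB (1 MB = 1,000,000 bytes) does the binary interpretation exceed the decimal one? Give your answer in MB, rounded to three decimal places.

525 MiB = 525 × 1,048,576 = 550,502,400 bytes
525 MB = 525 × 1,000,000 = 525,000,000 bytes
difference = 25,502,400 bytes
25,502,400 / 1,000,000 = 25.502 MB

25.502 MB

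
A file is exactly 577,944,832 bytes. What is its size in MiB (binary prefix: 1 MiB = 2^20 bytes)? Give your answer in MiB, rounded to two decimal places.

577,944,832 bytes given.
1 MiB = 1,048,576 bytes
577,944,832 / 1,048,576 = 551.17 MiB

551.17 MiB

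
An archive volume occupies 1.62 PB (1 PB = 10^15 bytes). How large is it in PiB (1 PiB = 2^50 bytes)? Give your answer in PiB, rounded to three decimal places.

1.439 PiB

1.62 PB = 1.62 × 10^15 bytes = 1,620,000,000,000,000 bytes
1 PiB = 2^50 bytes = 1,125,899,906,842,624 bytes
1,620,000,000,000,000 / 1,125,899,906,842,624 = 1.439 PiB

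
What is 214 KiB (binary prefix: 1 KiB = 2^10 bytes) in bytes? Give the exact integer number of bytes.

219,136 bytes

214 × 1,024 = 219,136 bytes  (1 KiB = 2^10 bytes)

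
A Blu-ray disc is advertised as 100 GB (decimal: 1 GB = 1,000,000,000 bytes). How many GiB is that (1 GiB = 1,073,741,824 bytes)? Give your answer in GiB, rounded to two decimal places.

100 GB = 100 × 10^9 bytes = 100,000,000,000 bytes
1 GiB = 2^30 bytes = 1,073,741,824 bytes
100,000,000,000 / 1,073,741,824 = 93.13 GiB

93.13 GiB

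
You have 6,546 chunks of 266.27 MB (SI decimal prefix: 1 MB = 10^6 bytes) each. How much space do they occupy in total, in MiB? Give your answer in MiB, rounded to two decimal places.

1,662,257.60 MiB

Total = 6,546 × 266.27 MB = 1743003.42 MB
= 1743003.42 × 1,000,000 bytes = 1,743,003,420,000 bytes
1 MiB = 1,048,576 bytes
1,743,003,420,000 / 1,048,576 = 1,662,257.60 MiB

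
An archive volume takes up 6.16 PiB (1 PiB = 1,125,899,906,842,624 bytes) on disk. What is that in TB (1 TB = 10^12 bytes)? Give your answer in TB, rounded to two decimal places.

6,935.54 TB

6.16 PiB = 6.16 × 2^50 bytes = 6,935,543,426,150,563.84 bytes
1 TB = 1,000,000,000,000 bytes
6,935,543,426,150,563.84 / 1,000,000,000,000 = 6,935.54 TB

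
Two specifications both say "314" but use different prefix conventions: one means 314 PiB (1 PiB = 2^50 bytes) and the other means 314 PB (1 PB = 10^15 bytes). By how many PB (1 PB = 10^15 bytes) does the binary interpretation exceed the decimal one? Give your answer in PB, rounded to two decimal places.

39.53 PB

314 PiB = 314 × 1,125,899,906,842,624 = 353,532,570,748,583,936 bytes
314 PB = 314 × 1,000,000,000,000,000 = 314,000,000,000,000,000 bytes
difference = 39,532,570,748,583,936 bytes
39,532,570,748,583,936 / 1,000,000,000,000,000 = 39.53 PB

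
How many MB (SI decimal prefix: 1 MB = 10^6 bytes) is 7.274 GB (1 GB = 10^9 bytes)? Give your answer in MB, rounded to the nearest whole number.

7,274 MB

7.274 GB × 1,000,000,000 bytes/GB = 7,274,000,000 bytes
1 MB = 10^6 bytes = 1,000,000 bytes
7,274,000,000 / 1,000,000 = 7,274 MB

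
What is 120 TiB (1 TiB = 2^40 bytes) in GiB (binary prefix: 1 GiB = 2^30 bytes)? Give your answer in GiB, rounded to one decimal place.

122,880.0 GiB

120 TiB × 1,099,511,627,776 bytes/TiB = 131,941,395,333,120 bytes
1 GiB = 2^30 bytes = 1,073,741,824 bytes
131,941,395,333,120 / 1,073,741,824 = 122,880.0 GiB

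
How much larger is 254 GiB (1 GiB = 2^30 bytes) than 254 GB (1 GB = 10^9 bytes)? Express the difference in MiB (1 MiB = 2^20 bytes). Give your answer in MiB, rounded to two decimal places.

17,862.72 MiB

254 GiB = 254 × 1,073,741,824 = 272,730,423,296 bytes
254 GB = 254 × 1,000,000,000 = 254,000,000,000 bytes
difference = 18,730,423,296 bytes
18,730,423,296 / 1,048,576 = 17,862.72 MiB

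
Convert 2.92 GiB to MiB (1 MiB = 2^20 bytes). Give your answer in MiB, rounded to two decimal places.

2,990.08 MiB

2.92 GiB = 2.92 × 2^30 bytes = 3,135,326,126.08 bytes
1 MiB = 1,048,576 bytes
3,135,326,126.08 / 1,048,576 = 2,990.08 MiB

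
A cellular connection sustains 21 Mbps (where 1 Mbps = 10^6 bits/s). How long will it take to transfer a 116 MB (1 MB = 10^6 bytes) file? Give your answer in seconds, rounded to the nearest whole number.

116 MB = 116,000,000 bytes = 928,000,000 bits
21 Mbps = 21,000,000 bits/s
time = 928,000,000 / 21,000,000 = 44 s

44 seconds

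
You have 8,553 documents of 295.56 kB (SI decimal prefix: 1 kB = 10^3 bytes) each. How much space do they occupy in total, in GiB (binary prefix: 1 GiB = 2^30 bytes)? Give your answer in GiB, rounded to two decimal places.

2.35 GiB

Total = 8,553 × 295.56 kB = 2527924.68 kB
= 2527924.68 × 1,000 bytes = 2,527,924,680 bytes
1 GiB = 1,073,741,824 bytes
2,527,924,680 / 1,073,741,824 = 2.35 GiB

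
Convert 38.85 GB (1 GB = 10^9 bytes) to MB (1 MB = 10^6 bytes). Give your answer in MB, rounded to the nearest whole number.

38,850 MB

38.85 GB × 1,000,000,000 bytes/GB = 38,850,000,000 bytes
1 MB = 1,000,000 bytes
38,850,000,000 / 1,000,000 = 38,850 MB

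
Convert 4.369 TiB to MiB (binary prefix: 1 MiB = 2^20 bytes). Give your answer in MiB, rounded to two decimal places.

4.369 TiB × 1,099,511,627,776 bytes/TiB = 4,803,766,301,753.344 bytes
1 MiB = 1,048,576 bytes
4,803,766,301,753.344 / 1,048,576 = 4,581,228.54 MiB

4,581,228.54 MiB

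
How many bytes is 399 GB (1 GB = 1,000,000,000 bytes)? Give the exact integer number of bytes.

399,000,000,000 bytes

399 × 1,000,000,000 = 399,000,000,000 bytes  (1 GB = 10^9 bytes)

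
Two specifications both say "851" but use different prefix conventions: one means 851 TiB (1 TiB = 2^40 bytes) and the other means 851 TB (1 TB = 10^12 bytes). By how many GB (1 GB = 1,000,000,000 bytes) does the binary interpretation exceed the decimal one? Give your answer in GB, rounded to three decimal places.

851 TiB = 851 × 1,099,511,627,776 = 935,684,395,237,376 bytes
851 TB = 851 × 1,000,000,000,000 = 851,000,000,000,000 bytes
difference = 84,684,395,237,376 bytes
84,684,395,237,376 / 1,000,000,000 = 84,684.395 GB

84,684.395 GB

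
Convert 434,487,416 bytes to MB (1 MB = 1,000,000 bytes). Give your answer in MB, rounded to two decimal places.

434.49 MB

434,487,416 bytes given.
1 MB = 10^6 bytes = 1,000,000 bytes
434,487,416 / 1,000,000 = 434.49 MB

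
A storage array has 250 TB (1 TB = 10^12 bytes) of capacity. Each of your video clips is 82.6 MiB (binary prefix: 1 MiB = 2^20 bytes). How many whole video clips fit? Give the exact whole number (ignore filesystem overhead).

Capacity: 250 TB = 250,000,000,000,000 bytes
Per item: 82.6 MiB = 86,612,377.6 bytes
⌊250,000,000,000,000 / 86,612,377.6⌋ = 2,886,423

2,886,423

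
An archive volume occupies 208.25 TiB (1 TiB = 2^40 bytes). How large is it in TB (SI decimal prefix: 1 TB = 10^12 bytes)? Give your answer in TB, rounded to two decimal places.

208.25 TiB = 208.25 × 2^40 bytes = 228,973,296,484,352 bytes
1 TB = 1,000,000,000,000 bytes
228,973,296,484,352 / 1,000,000,000,000 = 228.97 TB

228.97 TB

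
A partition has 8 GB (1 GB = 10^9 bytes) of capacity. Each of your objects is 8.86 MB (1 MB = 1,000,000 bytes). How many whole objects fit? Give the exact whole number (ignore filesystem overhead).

Capacity: 8 GB = 8,000,000,000 bytes
Per item: 8.86 MB = 8,860,000 bytes
⌊8,000,000,000 / 8,860,000⌋ = 902

902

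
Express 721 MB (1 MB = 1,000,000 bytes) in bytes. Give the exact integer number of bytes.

721 × 1,000,000 = 721,000,000 bytes

721,000,000 bytes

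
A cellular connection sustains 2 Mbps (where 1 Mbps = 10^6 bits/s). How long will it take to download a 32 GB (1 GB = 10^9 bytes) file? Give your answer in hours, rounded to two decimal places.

35.56 hours

32 GB = 32,000,000,000 bytes = 256,000,000,000 bits
2 Mbps = 2,000,000 bits/s
time = 256,000,000,000 / 2,000,000 = 128,000.0000 s
128,000.0000 s / 3600 = 35.56 hours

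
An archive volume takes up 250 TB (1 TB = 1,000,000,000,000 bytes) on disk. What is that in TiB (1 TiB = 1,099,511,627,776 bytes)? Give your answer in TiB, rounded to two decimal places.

227.37 TiB

250 TB = 250 × 10^12 bytes = 250,000,000,000,000 bytes
1 TiB = 1,099,511,627,776 bytes
250,000,000,000,000 / 1,099,511,627,776 = 227.37 TiB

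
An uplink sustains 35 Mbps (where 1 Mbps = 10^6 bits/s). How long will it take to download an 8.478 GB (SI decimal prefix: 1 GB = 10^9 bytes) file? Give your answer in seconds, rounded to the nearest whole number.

1,938 seconds

8.478 GB = 8,478,000,000 bytes = 67,824,000,000 bits
35 Mbps = 35,000,000 bits/s
time = 67,824,000,000 / 35,000,000 = 1,938 s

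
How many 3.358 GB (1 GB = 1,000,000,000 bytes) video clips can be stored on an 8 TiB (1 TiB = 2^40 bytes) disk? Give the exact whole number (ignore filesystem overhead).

Capacity: 8 TiB = 8,796,093,022,208 bytes
Per item: 3.358 GB = 3,358,000,000 bytes
⌊8,796,093,022,208 / 3,358,000,000⌋ = 2,619

2,619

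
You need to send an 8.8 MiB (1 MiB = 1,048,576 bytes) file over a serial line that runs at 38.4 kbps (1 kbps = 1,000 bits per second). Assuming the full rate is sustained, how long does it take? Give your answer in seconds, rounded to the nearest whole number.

8.8 MiB = 9,227,468.8 bytes = 73,819,750.4 bits
38.4 kbps = 38,400 bits/s
time = 73,819,750.4 / 38,400 = 1,922 s

1,922 seconds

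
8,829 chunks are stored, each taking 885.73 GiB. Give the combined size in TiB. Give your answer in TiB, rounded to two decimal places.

7,636.83 TiB

Total = 8,829 × 885.73 GiB = 7820110.17 GiB
= 7820110.17 × 1,073,741,824 bytes = 8,396,779,357,816,750.08 bytes
1 TiB = 1,099,511,627,776 bytes
8,396,779,357,816,750.08 / 1,099,511,627,776 = 7,636.83 TiB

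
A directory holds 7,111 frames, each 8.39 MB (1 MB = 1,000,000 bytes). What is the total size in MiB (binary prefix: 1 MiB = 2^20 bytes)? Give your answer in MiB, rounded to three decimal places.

56,897.440 MiB

Total = 7,111 × 8.39 MB = 59661.29 MB
= 59661.29 × 1,000,000 bytes = 59,661,290,000 bytes
1 MiB = 1,048,576 bytes
59,661,290,000 / 1,048,576 = 56,897.440 MiB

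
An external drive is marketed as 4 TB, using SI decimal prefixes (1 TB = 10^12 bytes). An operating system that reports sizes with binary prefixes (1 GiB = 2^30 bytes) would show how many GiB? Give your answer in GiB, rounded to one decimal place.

4 TB × 1,000,000,000,000 bytes/TB = 4,000,000,000,000 bytes
1 GiB = 1,073,741,824 bytes
4,000,000,000,000 / 1,073,741,824 = 3,725.3 GiB

3,725.3 GiB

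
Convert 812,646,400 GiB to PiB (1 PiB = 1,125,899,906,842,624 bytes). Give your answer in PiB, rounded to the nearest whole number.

812,646,400 GiB = 812,646,400 × 2^30 bytes = 872,572,427,803,033,600 bytes
1 PiB = 2^50 bytes = 1,125,899,906,842,624 bytes
872,572,427,803,033,600 / 1,125,899,906,842,624 = 775 PiB

775 PiB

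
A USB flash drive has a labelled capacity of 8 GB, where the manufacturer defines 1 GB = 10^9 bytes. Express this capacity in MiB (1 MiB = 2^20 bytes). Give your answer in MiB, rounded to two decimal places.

7,629.39 MiB

8 GB × 1,000,000,000 bytes/GB = 8,000,000,000 bytes
1 MiB = 2^20 bytes = 1,048,576 bytes
8,000,000,000 / 1,048,576 = 7,629.39 MiB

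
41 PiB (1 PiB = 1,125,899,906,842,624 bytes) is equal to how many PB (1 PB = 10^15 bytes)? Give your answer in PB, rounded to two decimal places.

41 PiB = 41 × 2^50 bytes = 46,161,896,180,547,584 bytes
1 PB = 10^15 bytes = 1,000,000,000,000,000 bytes
46,161,896,180,547,584 / 1,000,000,000,000,000 = 46.16 PB

46.16 PB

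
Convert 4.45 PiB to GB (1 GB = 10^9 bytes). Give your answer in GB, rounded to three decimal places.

5,010,254.585 GB

4.45 PiB = 4.45 × 2^50 bytes = 5,010,254,585,449,676.8 bytes
1 GB = 1,000,000,000 bytes
5,010,254,585,449,676.8 / 1,000,000,000 = 5,010,254.585 GB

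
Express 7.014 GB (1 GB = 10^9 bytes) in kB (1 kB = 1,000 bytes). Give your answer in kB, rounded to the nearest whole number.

7.014 GB × 1,000,000,000 bytes/GB = 7,014,000,000 bytes
1 kB = 1,000 bytes
7,014,000,000 / 1,000 = 7,014,000 kB

7,014,000 kB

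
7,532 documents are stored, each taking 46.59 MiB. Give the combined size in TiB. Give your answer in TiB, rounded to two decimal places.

0.33 TiB

Total = 7,532 × 46.59 MiB = 350915.88 MiB
= 350915.88 × 1,048,576 bytes = 367,961,969,786.88 bytes
1 TiB = 1,099,511,627,776 bytes
367,961,969,786.88 / 1,099,511,627,776 = 0.33 TiB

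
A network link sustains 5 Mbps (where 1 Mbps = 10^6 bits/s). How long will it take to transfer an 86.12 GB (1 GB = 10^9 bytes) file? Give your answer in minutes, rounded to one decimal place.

86.12 GB = 86,120,000,000 bytes = 688,960,000,000 bits
5 Mbps = 5,000,000 bits/s
time = 688,960,000,000 / 5,000,000 = 137,792.00 s
137,792.00 s / 60 = 2,296.5 minutes

2,296.5 minutes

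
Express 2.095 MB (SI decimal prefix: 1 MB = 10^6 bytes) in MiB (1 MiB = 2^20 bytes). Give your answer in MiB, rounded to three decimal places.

2.095 MB = 2.095 × 10^6 bytes = 2,095,000 bytes
1 MiB = 1,048,576 bytes
2,095,000 / 1,048,576 = 1.998 MiB

1.998 MiB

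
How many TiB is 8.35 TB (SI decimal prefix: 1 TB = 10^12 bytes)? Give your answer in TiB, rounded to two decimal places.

8.35 TB = 8.35 × 10^12 bytes = 8,350,000,000,000 bytes
1 TiB = 2^40 bytes = 1,099,511,627,776 bytes
8,350,000,000,000 / 1,099,511,627,776 = 7.59 TiB

7.59 TiB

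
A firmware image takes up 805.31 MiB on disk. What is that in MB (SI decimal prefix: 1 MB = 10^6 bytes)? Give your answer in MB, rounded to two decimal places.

805.31 MiB × 1,048,576 bytes/MiB = 844,428,738.56 bytes
1 MB = 1,000,000 bytes
844,428,738.56 / 1,000,000 = 844.43 MB

844.43 MB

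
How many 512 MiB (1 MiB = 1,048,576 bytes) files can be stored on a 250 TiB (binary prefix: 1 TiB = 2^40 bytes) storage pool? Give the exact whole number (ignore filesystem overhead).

Capacity: 250 TiB = 274,877,906,944,000 bytes
Per item: 512 MiB = 536,870,912 bytes
⌊274,877,906,944,000 / 536,870,912⌋ = 512,000

512,000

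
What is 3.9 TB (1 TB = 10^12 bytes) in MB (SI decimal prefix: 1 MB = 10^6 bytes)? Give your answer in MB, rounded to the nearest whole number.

3,900,000 MB

3.9 TB × 1,000,000,000,000 bytes/TB = 3,900,000,000,000 bytes
1 MB = 1,000,000 bytes
3,900,000,000,000 / 1,000,000 = 3,900,000 MB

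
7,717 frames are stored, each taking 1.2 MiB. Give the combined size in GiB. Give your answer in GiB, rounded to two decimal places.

9.04 GiB

Total = 7,717 × 1.2 MiB = 9260.4 MiB
= 9260.4 × 1,048,576 bytes = 9,710,233,190.4 bytes
1 GiB = 1,073,741,824 bytes
9,710,233,190.4 / 1,073,741,824 = 9.04 GiB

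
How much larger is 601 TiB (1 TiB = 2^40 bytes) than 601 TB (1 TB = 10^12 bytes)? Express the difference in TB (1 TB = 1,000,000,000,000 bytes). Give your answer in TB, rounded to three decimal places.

601 TiB = 601 × 1,099,511,627,776 = 660,806,488,293,376 bytes
601 TB = 601 × 1,000,000,000,000 = 601,000,000,000,000 bytes
difference = 59,806,488,293,376 bytes
59,806,488,293,376 / 1,000,000,000,000 = 59.806 TB

59.806 TB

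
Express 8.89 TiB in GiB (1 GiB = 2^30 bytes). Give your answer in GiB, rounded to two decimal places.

8.89 TiB = 8.89 × 2^40 bytes = 9,774,658,370,928.64 bytes
1 GiB = 2^30 bytes = 1,073,741,824 bytes
9,774,658,370,928.64 / 1,073,741,824 = 9,103.36 GiB

9,103.36 GiB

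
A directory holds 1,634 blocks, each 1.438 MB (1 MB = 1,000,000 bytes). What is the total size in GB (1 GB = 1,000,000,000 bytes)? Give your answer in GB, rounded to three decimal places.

Total = 1,634 × 1.438 MB = 2349.692 MB
= 2349.692 × 1,000,000 bytes = 2,349,692,000 bytes
1 GB = 1,000,000,000 bytes
2,349,692,000 / 1,000,000,000 = 2.350 GB

2.350 GB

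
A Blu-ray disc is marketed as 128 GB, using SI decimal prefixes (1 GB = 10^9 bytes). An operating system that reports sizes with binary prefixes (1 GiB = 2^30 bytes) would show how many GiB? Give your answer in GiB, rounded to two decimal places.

119.21 GiB

128 GB = 128 × 10^9 bytes = 128,000,000,000 bytes
1 GiB = 2^30 bytes = 1,073,741,824 bytes
128,000,000,000 / 1,073,741,824 = 119.21 GiB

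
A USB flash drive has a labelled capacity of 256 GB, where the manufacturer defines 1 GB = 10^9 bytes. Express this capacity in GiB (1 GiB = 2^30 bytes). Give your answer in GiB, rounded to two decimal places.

256 GB × 1,000,000,000 bytes/GB = 256,000,000,000 bytes
1 GiB = 1,073,741,824 bytes
256,000,000,000 / 1,073,741,824 = 238.42 GiB

238.42 GiB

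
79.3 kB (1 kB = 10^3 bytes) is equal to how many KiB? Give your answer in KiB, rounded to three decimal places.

77.441 KiB

79.3 kB = 79.3 × 10^3 bytes = 79,300 bytes
1 KiB = 2^10 bytes = 1,024 bytes
79,300 / 1,024 = 77.441 KiB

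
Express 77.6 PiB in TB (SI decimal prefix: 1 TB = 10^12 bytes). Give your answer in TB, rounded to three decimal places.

87,369.833 TB

77.6 PiB = 77.6 × 2^50 bytes = 87,369,832,770,987,622.4 bytes
1 TB = 10^12 bytes = 1,000,000,000,000 bytes
87,369,832,770,987,622.4 / 1,000,000,000,000 = 87,369.833 TB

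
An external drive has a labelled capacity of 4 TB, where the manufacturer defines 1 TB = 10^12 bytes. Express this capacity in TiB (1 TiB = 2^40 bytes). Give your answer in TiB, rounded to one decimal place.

3.6 TiB

4 TB = 4 × 10^12 bytes = 4,000,000,000,000 bytes
1 TiB = 1,099,511,627,776 bytes
4,000,000,000,000 / 1,099,511,627,776 = 3.6 TiB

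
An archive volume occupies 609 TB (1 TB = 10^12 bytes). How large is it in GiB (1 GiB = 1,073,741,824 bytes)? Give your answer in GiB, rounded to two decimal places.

609 TB × 1,000,000,000,000 bytes/TB = 609,000,000,000,000 bytes
1 GiB = 1,073,741,824 bytes
609,000,000,000,000 / 1,073,741,824 = 567,175.45 GiB

567,175.45 GiB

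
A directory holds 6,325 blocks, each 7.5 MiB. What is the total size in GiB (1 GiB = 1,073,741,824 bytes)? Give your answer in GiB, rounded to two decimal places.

Total = 6,325 × 7.5 MiB = 47437.5 MiB
= 47437.5 × 1,048,576 bytes = 49,741,824,000 bytes
1 GiB = 1,073,741,824 bytes
49,741,824,000 / 1,073,741,824 = 46.33 GiB

46.33 GiB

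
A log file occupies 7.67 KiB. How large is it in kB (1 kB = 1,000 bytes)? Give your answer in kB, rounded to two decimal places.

7.85 kB

7.67 KiB = 7.67 × 2^10 bytes = 7,854.08 bytes
1 kB = 10^3 bytes = 1,000 bytes
7,854.08 / 1,000 = 7.85 kB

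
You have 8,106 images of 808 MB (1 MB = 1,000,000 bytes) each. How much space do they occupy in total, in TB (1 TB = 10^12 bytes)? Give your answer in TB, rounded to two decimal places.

Total = 8,106 × 808 MB = 6,549,648 MB
= 6,549,648 × 1,000,000 bytes = 6,549,648,000,000 bytes
1 TB = 1,000,000,000,000 bytes
6,549,648,000,000 / 1,000,000,000,000 = 6.55 TB

6.55 TB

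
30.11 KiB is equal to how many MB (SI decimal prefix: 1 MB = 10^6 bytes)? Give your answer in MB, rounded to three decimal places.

0.031 MB

30.11 KiB = 30.11 × 2^10 bytes = 30,832.64 bytes
1 MB = 10^6 bytes = 1,000,000 bytes
30,832.64 / 1,000,000 = 0.031 MB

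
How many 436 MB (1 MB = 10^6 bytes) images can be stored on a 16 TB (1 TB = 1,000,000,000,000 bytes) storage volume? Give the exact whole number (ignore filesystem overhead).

36,697

Capacity: 16 TB = 16,000,000,000,000 bytes
Per item: 436 MB = 436,000,000 bytes
⌊16,000,000,000,000 / 436,000,000⌋ = 36,697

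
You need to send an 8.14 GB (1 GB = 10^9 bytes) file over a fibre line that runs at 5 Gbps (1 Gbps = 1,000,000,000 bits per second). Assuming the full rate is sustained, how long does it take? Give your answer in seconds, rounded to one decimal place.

8.14 GB = 8,140,000,000 bytes = 65,120,000,000 bits
5 Gbps = 5,000,000,000 bits/s
time = 65,120,000,000 / 5,000,000,000 = 13.0 s

13.0 seconds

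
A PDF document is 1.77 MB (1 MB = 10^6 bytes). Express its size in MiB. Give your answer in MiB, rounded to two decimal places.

1.77 MB = 1.77 × 10^6 bytes = 1,770,000 bytes
1 MiB = 1,048,576 bytes
1,770,000 / 1,048,576 = 1.69 MiB

1.69 MiB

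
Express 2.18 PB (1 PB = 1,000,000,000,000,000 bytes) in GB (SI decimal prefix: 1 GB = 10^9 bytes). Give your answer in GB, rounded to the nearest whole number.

2,180,000 GB

2.18 PB = 2.18 × 10^15 bytes = 2,180,000,000,000,000 bytes
1 GB = 10^9 bytes = 1,000,000,000 bytes
2,180,000,000,000,000 / 1,000,000,000 = 2,180,000 GB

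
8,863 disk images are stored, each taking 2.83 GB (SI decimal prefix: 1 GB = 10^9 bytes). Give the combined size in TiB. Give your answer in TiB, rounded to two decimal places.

22.81 TiB

Total = 8,863 × 2.83 GB = 25082.29 GB
= 25082.29 × 1,000,000,000 bytes = 25,082,290,000,000 bytes
1 TiB = 1,099,511,627,776 bytes
25,082,290,000,000 / 1,099,511,627,776 = 22.81 TiB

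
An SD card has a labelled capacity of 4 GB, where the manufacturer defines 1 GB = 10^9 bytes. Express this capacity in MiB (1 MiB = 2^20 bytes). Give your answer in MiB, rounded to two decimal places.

4 GB = 4 × 10^9 bytes = 4,000,000,000 bytes
1 MiB = 1,048,576 bytes
4,000,000,000 / 1,048,576 = 3,814.70 MiB

3,814.70 MiB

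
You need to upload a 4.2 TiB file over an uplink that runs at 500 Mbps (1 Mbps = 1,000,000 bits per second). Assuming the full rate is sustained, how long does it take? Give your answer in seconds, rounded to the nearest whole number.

73,887 seconds

4.2 TiB = 4,617,948,836,659.2 bytes = 36,943,590,693,273.6 bits
500 Mbps = 500,000,000 bits/s
time = 36,943,590,693,273.6 / 500,000,000 = 73,887 s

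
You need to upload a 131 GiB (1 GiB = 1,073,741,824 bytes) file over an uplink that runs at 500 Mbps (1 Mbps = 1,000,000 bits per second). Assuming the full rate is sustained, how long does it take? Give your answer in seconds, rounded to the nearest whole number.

2,251 seconds

131 GiB = 140,660,178,944 bytes = 1,125,281,431,552 bits
500 Mbps = 500,000,000 bits/s
time = 1,125,281,431,552 / 500,000,000 = 2,251 s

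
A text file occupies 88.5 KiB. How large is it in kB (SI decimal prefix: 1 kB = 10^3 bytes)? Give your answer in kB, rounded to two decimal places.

90.62 kB

88.5 KiB × 1,024 bytes/KiB = 90,624 bytes
1 kB = 1,000 bytes
90,624 / 1,000 = 90.62 kB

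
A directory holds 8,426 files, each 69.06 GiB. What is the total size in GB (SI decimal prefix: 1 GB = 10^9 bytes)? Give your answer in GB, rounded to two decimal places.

624,809.89 GB

Total = 8,426 × 69.06 GiB = 581899.56 GiB
= 581899.56 × 1,073,741,824 bytes = 624,809,894,939,197.44 bytes
1 GB = 1,000,000,000 bytes
624,809,894,939,197.44 / 1,000,000,000 = 624,809.89 GB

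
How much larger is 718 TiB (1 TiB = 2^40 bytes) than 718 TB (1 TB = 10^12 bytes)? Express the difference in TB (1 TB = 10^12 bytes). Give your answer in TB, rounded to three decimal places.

71.449 TB

718 TiB = 718 × 1,099,511,627,776 = 789,449,348,743,168 bytes
718 TB = 718 × 1,000,000,000,000 = 718,000,000,000,000 bytes
difference = 71,449,348,743,168 bytes
71,449,348,743,168 / 1,000,000,000,000 = 71.449 TB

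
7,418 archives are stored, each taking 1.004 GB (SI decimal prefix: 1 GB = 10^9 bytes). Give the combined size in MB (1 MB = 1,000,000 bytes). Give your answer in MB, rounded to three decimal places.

Total = 7,418 × 1.004 GB = 7447.672 GB
= 7447.672 × 1,000,000,000 bytes = 7,447,672,000,000 bytes
1 MB = 1,000,000 bytes
7,447,672,000,000 / 1,000,000 = 7,447,672.000 MB

7,447,672.000 MB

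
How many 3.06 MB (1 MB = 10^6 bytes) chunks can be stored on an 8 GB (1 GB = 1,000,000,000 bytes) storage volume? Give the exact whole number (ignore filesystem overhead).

2,614

Capacity: 8 GB = 8,000,000,000 bytes
Per item: 3.06 MB = 3,060,000 bytes
⌊8,000,000,000 / 3,060,000⌋ = 2,614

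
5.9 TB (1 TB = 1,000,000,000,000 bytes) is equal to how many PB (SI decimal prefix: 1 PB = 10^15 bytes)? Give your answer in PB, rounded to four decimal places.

0.0059 PB

5.9 TB = 5.9 × 10^12 bytes = 5,900,000,000,000 bytes
1 PB = 10^15 bytes = 1,000,000,000,000,000 bytes
5,900,000,000,000 / 1,000,000,000,000,000 = 0.0059 PB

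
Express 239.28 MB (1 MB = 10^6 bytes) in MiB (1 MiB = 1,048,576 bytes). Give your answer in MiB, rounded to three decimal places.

239.28 MB × 1,000,000 bytes/MB = 239,280,000 bytes
1 MiB = 1,048,576 bytes
239,280,000 / 1,048,576 = 228.195 MiB

228.195 MiB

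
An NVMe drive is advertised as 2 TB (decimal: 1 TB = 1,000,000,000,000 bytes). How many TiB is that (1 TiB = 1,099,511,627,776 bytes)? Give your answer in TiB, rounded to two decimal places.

1.82 TiB

2 TB = 2 × 10^12 bytes = 2,000,000,000,000 bytes
1 TiB = 2^40 bytes = 1,099,511,627,776 bytes
2,000,000,000,000 / 1,099,511,627,776 = 1.82 TiB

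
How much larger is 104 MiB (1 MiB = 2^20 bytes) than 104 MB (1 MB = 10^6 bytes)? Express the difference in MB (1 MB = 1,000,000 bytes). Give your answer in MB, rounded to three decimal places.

104 MiB = 104 × 1,048,576 = 109,051,904 bytes
104 MB = 104 × 1,000,000 = 104,000,000 bytes
difference = 5,051,904 bytes
5,051,904 / 1,000,000 = 5.052 MB

5.052 MB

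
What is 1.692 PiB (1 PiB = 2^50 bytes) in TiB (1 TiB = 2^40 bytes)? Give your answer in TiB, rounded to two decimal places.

1,732.61 TiB

1.692 PiB = 1.692 × 2^50 bytes = 1,905,022,642,377,719.808 bytes
1 TiB = 2^40 bytes = 1,099,511,627,776 bytes
1,905,022,642,377,719.808 / 1,099,511,627,776 = 1,732.61 TiB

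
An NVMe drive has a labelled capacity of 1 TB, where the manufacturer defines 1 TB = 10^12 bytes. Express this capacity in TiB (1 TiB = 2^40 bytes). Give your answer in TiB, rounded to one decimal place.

0.9 TiB

1 TB = 1 × 10^12 bytes = 1,000,000,000,000 bytes
1 TiB = 2^40 bytes = 1,099,511,627,776 bytes
1,000,000,000,000 / 1,099,511,627,776 = 0.9 TiB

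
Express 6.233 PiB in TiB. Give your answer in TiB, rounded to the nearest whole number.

6,383 TiB

6.233 PiB = 6.233 × 2^50 bytes = 7,017,734,119,350,075.392 bytes
1 TiB = 1,099,511,627,776 bytes
7,017,734,119,350,075.392 / 1,099,511,627,776 = 6,383 TiB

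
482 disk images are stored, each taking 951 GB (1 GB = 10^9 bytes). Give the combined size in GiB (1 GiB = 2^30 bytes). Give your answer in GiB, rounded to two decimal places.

426,901.50 GiB

Total = 482 × 951 GB = 458,382 GB
= 458,382 × 1,000,000,000 bytes = 458,382,000,000,000 bytes
1 GiB = 1,073,741,824 bytes
458,382,000,000,000 / 1,073,741,824 = 426,901.50 GiB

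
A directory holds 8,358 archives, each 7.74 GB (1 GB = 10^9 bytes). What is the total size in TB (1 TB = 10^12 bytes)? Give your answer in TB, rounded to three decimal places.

64.691 TB

Total = 8,358 × 7.74 GB = 64690.92 GB
= 64690.92 × 1,000,000,000 bytes = 64,690,920,000,000 bytes
1 TB = 1,000,000,000,000 bytes
64,690,920,000,000 / 1,000,000,000,000 = 64.691 TB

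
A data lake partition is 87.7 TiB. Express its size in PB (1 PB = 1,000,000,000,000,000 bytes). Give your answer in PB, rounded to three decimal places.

87.7 TiB = 87.7 × 2^40 bytes = 96,427,169,755,955.2 bytes
1 PB = 10^15 bytes = 1,000,000,000,000,000 bytes
96,427,169,755,955.2 / 1,000,000,000,000,000 = 0.096 PB

0.096 PB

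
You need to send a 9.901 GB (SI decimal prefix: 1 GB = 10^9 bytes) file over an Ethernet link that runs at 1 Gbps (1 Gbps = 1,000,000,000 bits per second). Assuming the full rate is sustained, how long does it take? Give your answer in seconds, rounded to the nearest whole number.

79 seconds

9.901 GB = 9,901,000,000 bytes = 79,208,000,000 bits
1 Gbps = 1,000,000,000 bits/s
time = 79,208,000,000 / 1,000,000,000 = 79 s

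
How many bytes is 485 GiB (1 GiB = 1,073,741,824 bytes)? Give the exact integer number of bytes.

485 × 1,073,741,824 = 520,764,784,640 bytes  (1 GiB = 2^30 bytes)

520,764,784,640 bytes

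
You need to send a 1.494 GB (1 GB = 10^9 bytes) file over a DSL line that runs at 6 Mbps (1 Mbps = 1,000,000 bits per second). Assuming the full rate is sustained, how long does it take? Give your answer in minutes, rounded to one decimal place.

33.2 minutes

1.494 GB = 1,494,000,000 bytes = 11,952,000,000 bits
6 Mbps = 6,000,000 bits/s
time = 11,952,000,000 / 6,000,000 = 1,992.00 s
1,992.00 s / 60 = 33.2 minutes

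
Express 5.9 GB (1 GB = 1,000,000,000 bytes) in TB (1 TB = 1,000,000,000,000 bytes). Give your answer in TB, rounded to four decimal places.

0.0059 TB

5.9 GB × 1,000,000,000 bytes/GB = 5,900,000,000 bytes
1 TB = 10^12 bytes = 1,000,000,000,000 bytes
5,900,000,000 / 1,000,000,000,000 = 0.0059 TB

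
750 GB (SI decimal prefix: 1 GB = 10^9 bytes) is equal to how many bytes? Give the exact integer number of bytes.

750,000,000,000 bytes

750 × 1,000,000,000 = 750,000,000,000 bytes  (1 GB = 10^9 bytes)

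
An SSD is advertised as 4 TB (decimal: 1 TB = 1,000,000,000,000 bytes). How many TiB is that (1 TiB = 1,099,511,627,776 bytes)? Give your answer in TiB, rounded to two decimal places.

3.64 TiB

4 TB × 1,000,000,000,000 bytes/TB = 4,000,000,000,000 bytes
1 TiB = 2^40 bytes = 1,099,511,627,776 bytes
4,000,000,000,000 / 1,099,511,627,776 = 3.64 TiB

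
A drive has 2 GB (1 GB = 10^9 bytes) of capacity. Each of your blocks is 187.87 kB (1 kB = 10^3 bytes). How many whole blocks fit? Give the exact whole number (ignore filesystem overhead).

Capacity: 2 GB = 2,000,000,000 bytes
Per item: 187.87 kB = 187,870 bytes
⌊2,000,000,000 / 187,870⌋ = 10,645

10,645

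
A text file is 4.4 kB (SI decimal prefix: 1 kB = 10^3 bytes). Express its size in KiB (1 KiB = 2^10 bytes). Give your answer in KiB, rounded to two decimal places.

4.30 KiB

4.4 kB = 4.4 × 10^3 bytes = 4,400 bytes
1 KiB = 1,024 bytes
4,400 / 1,024 = 4.30 KiB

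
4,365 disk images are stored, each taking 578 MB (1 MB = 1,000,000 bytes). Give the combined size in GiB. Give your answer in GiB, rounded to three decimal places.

2,349.699 GiB

Total = 4,365 × 578 MB = 2,522,970 MB
= 2,522,970 × 1,000,000 bytes = 2,522,970,000,000 bytes
1 GiB = 1,073,741,824 bytes
2,522,970,000,000 / 1,073,741,824 = 2,349.699 GiB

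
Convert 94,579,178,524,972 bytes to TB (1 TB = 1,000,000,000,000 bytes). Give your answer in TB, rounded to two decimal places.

94,579,178,524,972 bytes given.
1 TB = 10^12 bytes = 1,000,000,000,000 bytes
94,579,178,524,972 / 1,000,000,000,000 = 94.58 TB

94.58 TB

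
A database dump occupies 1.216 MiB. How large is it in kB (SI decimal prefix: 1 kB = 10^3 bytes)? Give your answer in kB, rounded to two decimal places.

1.216 MiB = 1.216 × 2^20 bytes = 1,275,068.416 bytes
1 kB = 10^3 bytes = 1,000 bytes
1,275,068.416 / 1,000 = 1,275.07 kB

1,275.07 kB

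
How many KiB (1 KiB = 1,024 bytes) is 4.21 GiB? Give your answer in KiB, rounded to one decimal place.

4.21 GiB = 4.21 × 2^30 bytes = 4,520,453,079.04 bytes
1 KiB = 1,024 bytes
4,520,453,079.04 / 1,024 = 4,414,505.0 KiB

4,414,505.0 KiB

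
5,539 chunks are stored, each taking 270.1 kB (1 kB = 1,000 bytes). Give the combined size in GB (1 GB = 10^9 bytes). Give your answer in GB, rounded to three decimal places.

Total = 5,539 × 270.1 kB = 1496083.9 kB
= 1496083.9 × 1,000 bytes = 1,496,083,900 bytes
1 GB = 1,000,000,000 bytes
1,496,083,900 / 1,000,000,000 = 1.496 GB

1.496 GB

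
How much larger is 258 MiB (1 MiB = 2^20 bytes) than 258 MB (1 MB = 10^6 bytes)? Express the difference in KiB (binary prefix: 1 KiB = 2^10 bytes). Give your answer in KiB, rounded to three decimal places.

258 MiB = 258 × 1,048,576 = 270,532,608 bytes
258 MB = 258 × 1,000,000 = 258,000,000 bytes
difference = 12,532,608 bytes
12,532,608 / 1,024 = 12,238.875 KiB

12,238.875 KiB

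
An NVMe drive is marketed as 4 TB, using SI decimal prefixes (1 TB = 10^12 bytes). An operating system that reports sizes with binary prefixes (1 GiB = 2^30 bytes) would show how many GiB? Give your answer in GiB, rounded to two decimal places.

3,725.29 GiB

4 TB × 1,000,000,000,000 bytes/TB = 4,000,000,000,000 bytes
1 GiB = 1,073,741,824 bytes
4,000,000,000,000 / 1,073,741,824 = 3,725.29 GiB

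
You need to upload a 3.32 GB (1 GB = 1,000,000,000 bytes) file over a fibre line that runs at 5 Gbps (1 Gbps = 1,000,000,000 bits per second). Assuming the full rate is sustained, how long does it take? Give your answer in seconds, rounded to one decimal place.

5.3 seconds

3.32 GB = 3,320,000,000 bytes = 26,560,000,000 bits
5 Gbps = 5,000,000,000 bits/s
time = 26,560,000,000 / 5,000,000,000 = 5.3 s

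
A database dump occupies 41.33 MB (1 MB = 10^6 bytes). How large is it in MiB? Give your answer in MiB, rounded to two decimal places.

41.33 MB = 41.33 × 10^6 bytes = 41,330,000 bytes
1 MiB = 2^20 bytes = 1,048,576 bytes
41,330,000 / 1,048,576 = 39.42 MiB

39.42 MiB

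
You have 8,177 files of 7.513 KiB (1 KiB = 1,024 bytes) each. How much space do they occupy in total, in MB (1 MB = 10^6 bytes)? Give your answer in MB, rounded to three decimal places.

Total = 8,177 × 7.513 KiB = 61433.801 KiB
= 61433.801 × 1,024 bytes = 62,908,212.224 bytes
1 MB = 1,000,000 bytes
62,908,212.224 / 1,000,000 = 62.908 MB

62.908 MB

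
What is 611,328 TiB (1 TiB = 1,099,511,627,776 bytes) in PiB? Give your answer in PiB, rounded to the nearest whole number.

611,328 TiB × 1,099,511,627,776 bytes/TiB = 672,162,244,385,046,528 bytes
1 PiB = 1,125,899,906,842,624 bytes
672,162,244,385,046,528 / 1,125,899,906,842,624 = 597 PiB

597 PiB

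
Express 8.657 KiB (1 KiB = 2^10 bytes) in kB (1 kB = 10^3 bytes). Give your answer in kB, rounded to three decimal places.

8.657 KiB = 8.657 × 2^10 bytes = 8,864.768 bytes
1 kB = 10^3 bytes = 1,000 bytes
8,864.768 / 1,000 = 8.865 kB

8.865 kB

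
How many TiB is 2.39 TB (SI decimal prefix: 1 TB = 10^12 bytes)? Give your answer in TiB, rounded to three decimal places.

2.39 TB × 1,000,000,000,000 bytes/TB = 2,390,000,000,000 bytes
1 TiB = 2^40 bytes = 1,099,511,627,776 bytes
2,390,000,000,000 / 1,099,511,627,776 = 2.174 TiB

2.174 TiB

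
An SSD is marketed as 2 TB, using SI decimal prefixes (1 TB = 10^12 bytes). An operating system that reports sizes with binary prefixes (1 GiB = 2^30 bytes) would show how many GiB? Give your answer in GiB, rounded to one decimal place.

2 TB = 2 × 10^12 bytes = 2,000,000,000,000 bytes
1 GiB = 1,073,741,824 bytes
2,000,000,000,000 / 1,073,741,824 = 1,862.6 GiB

1,862.6 GiB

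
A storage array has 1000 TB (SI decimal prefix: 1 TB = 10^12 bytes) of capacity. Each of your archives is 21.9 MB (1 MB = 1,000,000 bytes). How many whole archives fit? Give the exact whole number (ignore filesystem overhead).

Capacity: 1000 TB = 1,000,000,000,000,000 bytes
Per item: 21.9 MB = 21,900,000 bytes
⌊1,000,000,000,000,000 / 21,900,000⌋ = 45,662,100

45,662,100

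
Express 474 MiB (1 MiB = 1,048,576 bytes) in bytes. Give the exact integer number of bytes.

474 × 1,048,576 = 497,025,024 bytes  (1 MiB = 2^20 bytes)

497,025,024 bytes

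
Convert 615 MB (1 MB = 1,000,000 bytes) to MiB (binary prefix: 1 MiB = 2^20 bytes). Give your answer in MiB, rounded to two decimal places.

586.51 MiB

615 MB = 615 × 10^6 bytes = 615,000,000 bytes
1 MiB = 2^20 bytes = 1,048,576 bytes
615,000,000 / 1,048,576 = 586.51 MiB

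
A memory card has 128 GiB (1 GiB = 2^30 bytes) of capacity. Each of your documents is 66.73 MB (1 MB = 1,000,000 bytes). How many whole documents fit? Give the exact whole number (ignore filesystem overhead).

2,059

Capacity: 128 GiB = 137,438,953,472 bytes
Per item: 66.73 MB = 66,730,000 bytes
⌊137,438,953,472 / 66,730,000⌋ = 2,059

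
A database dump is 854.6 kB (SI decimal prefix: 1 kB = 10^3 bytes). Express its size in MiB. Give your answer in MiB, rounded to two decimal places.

854.6 kB = 854.6 × 10^3 bytes = 854,600 bytes
1 MiB = 1,048,576 bytes
854,600 / 1,048,576 = 0.82 MiB

0.82 MiB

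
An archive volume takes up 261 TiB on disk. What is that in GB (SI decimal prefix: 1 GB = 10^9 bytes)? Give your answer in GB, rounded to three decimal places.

286,972.535 GB

261 TiB × 1,099,511,627,776 bytes/TiB = 286,972,534,849,536 bytes
1 GB = 1,000,000,000 bytes
286,972,534,849,536 / 1,000,000,000 = 286,972.535 GB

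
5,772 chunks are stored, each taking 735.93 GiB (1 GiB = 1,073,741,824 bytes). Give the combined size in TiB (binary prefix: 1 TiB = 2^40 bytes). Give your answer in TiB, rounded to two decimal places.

Total = 5,772 × 735.93 GiB = 4247787.96 GiB
= 4247787.96 × 1,073,741,824 bytes = 4,561,027,592,135,639.04 bytes
1 TiB = 1,099,511,627,776 bytes
4,561,027,592,135,639.04 / 1,099,511,627,776 = 4,148.23 TiB

4,148.23 TiB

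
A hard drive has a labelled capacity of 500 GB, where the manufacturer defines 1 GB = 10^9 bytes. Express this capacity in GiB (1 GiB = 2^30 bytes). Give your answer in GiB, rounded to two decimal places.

500 GB = 500 × 10^9 bytes = 500,000,000,000 bytes
1 GiB = 2^30 bytes = 1,073,741,824 bytes
500,000,000,000 / 1,073,741,824 = 465.66 GiB

465.66 GiB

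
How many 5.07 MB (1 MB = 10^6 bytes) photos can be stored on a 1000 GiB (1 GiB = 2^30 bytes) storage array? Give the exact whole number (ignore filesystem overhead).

Capacity: 1000 GiB = 1,073,741,824,000 bytes
Per item: 5.07 MB = 5,070,000 bytes
⌊1,073,741,824,000 / 5,070,000⌋ = 211,783

211,783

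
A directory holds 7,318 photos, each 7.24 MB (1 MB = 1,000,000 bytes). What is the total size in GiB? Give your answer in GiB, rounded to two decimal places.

Total = 7,318 × 7.24 MB = 52982.32 MB
= 52982.32 × 1,000,000 bytes = 52,982,320,000 bytes
1 GiB = 1,073,741,824 bytes
52,982,320,000 / 1,073,741,824 = 49.34 GiB

49.34 GiB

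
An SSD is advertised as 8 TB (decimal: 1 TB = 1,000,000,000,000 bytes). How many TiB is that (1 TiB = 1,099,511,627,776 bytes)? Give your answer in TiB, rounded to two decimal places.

7.28 TiB

8 TB = 8 × 10^12 bytes = 8,000,000,000,000 bytes
1 TiB = 1,099,511,627,776 bytes
8,000,000,000,000 / 1,099,511,627,776 = 7.28 TiB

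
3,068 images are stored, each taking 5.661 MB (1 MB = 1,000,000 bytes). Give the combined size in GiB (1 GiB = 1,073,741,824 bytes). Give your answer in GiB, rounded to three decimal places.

16.175 GiB

Total = 3,068 × 5.661 MB = 17367.948 MB
= 17367.948 × 1,000,000 bytes = 17,367,948,000 bytes
1 GiB = 1,073,741,824 bytes
17,367,948,000 / 1,073,741,824 = 16.175 GiB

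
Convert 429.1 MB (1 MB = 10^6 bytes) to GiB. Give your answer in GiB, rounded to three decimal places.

0.400 GiB

429.1 MB = 429.1 × 10^6 bytes = 429,100,000 bytes
1 GiB = 2^30 bytes = 1,073,741,824 bytes
429,100,000 / 1,073,741,824 = 0.400 GiB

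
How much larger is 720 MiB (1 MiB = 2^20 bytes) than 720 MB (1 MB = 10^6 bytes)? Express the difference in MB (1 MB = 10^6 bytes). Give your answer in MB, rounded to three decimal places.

34.975 MB

720 MiB = 720 × 1,048,576 = 754,974,720 bytes
720 MB = 720 × 1,000,000 = 720,000,000 bytes
difference = 34,974,720 bytes
34,974,720 / 1,000,000 = 34.975 MB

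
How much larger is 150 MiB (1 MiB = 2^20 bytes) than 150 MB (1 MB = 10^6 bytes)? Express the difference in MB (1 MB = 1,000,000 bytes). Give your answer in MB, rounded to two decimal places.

150 MiB = 150 × 1,048,576 = 157,286,400 bytes
150 MB = 150 × 1,000,000 = 150,000,000 bytes
difference = 7,286,400 bytes
7,286,400 / 1,000,000 = 7.29 MB

7.29 MB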